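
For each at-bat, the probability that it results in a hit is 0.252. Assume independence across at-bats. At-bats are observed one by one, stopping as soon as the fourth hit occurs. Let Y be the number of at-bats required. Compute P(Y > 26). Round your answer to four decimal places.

0.0769

Needing more than 26 at-bats ⇔ fewer than 4 successes in the first 26. With X ~ Binomial(26, 0.252), P(Y > 26) = P(X ≤ 3).
  k=0: C(26,0)·0.252^0·0.748^26 = 0.000527
  k=1: C(26,1)·0.252^1·0.748^25 = 0.004612
  k=2: C(26,2)·0.252^2·0.748^24 = 0.019423
  k=3: C(26,3)·0.252^3·0.748^23 = 0.052349
P(X ≤ 3) = 0.076912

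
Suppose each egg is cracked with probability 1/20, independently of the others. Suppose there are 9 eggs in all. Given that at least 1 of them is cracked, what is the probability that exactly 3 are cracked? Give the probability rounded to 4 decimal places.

X ~ Binomial(9, 0.05). Want P(X=3 | X≥1) = P(X=3) / P(X≥1).
P(X=3) = C(9,3)·0.05^3·0.95^6 = 0.007718
P(X≥1) = 1 − 0.630249 = 0.369751
Ratio = 0.007718 / 0.369751 = 0.020875

0.0209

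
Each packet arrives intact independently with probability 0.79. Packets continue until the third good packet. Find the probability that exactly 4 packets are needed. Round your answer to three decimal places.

0.311

Y = trial on which the third success occurs; negative binomial, r=3, p=0.79.
P(Y=4) = C(3,2) · p^3 · (1−p)^1
= 3 · 0.49304 · 0.21 = 0.31061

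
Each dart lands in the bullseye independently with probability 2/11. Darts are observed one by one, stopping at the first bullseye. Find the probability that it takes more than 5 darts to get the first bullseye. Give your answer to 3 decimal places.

0.367

Y = number of darts to the first success; geometric, p = 0.181818.
P(Y > 5) = P(first 5 all fail) = (1−p)^5 = 0.36665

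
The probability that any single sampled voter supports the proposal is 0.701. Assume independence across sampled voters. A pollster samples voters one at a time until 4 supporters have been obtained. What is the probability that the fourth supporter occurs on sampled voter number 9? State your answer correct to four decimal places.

Y = trial on which the fourth success occurs; negative binomial, r=4, p=0.701.
P(Y=9) = C(8,3) · p^4 · (1−p)^5
= 56 · 0.24147 · 0.0023898 = 0.032316

0.0323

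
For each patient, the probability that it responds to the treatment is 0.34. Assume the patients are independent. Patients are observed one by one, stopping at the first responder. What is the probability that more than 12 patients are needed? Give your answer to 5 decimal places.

Y = number of patients to the first success; geometric, p = 0.34.
P(Y > 12) = P(first 12 all fail) = (1−p)^12 = 0.0068317

0.00683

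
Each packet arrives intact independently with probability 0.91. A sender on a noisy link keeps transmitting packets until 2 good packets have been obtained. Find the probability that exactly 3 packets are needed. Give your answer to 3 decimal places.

Y = trial on which the second success occurs; negative binomial, r=2, p=0.91.
P(Y=3) = C(2,1) · p^2 · (1−p)^1
= 2 · 0.8281 · 0.09 = 0.14906

0.149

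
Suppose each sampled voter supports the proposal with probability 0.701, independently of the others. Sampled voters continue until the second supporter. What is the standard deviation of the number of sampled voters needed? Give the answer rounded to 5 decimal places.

1.10314

Y = total sampled voters until the second success; negative binomial with r=2, p=0.701.
SD(Y) = √[r(1−p)/p²] = √(1.2169287) = 1.1031449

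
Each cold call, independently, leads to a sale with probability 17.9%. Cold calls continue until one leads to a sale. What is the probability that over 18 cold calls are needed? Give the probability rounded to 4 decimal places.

0.0287

Y = number of cold calls to the first success; geometric, p = 0.179.
P(Y > 18) = P(first 18 all fail) = (1−p)^18 = 0.028719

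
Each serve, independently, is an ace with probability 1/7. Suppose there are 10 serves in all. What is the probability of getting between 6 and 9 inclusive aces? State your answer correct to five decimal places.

0.00106

X ~ Binomial(10, 0.142857); P(6 ≤ X ≤ 9) = Σ C(10,k) p^k (1−p)^(10−k) over k:
  k=6: C(10,6)·0.142857^6·0.857143^4 = 0.0009635
  k=7: C(10,7)·0.142857^7·0.857143^3 = 0.0000918
  k=8: C(10,8)·0.142857^8·0.857143^2 = 0.0000057
  k=9: C(10,9)·0.142857^9·0.857143^1 = 0.0000002
Total = 0.0010612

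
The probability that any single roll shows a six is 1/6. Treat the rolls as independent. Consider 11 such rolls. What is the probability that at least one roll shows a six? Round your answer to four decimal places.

0.8654

P(at least one) = 1 − P(none) = 1 − (1 − 0.166667)^11
= 1 − 0.134588 = 0.865412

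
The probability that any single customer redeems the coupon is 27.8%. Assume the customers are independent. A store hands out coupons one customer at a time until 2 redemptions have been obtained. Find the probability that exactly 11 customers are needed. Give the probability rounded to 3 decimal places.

Y = trial on which the second success occurs; negative binomial, r=2, p=0.278.
P(Y=11) = C(10,1) · p^2 · (1−p)^9
= 10 · 0.077284 · 0.053313 = 0.04120

0.041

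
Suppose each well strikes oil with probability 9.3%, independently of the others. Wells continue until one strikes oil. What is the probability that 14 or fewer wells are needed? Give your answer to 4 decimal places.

Y = number of wells to the first success; geometric, p = 0.093.
P(Y ≤ 14) = 1 − (1−p)^14 = 1 − 0.254978 = 0.745022

0.7450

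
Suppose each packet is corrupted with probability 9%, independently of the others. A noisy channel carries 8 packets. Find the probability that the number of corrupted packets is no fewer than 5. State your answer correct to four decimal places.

0.0003

X ~ Binomial(8, 0.09); P(X ≥ 5) = Σ C(8,k) p^k (1−p)^(8−k) over k:
  k=5: C(8,5)·0.09^5·0.91^3 = 0.000249
  k=6: C(8,6)·0.09^6·0.91^2 = 0.000012
  k=7: C(8,7)·0.09^7·0.91^1 = 0.000000
  k=8: C(8,8)·0.09^8·0.91^0 = 0.000000
Total = 0.000262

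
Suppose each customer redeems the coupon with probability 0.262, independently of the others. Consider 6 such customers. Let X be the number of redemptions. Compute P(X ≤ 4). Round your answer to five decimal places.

0.99421

X ~ Binomial(6, 0.262); P(X ≤ 4) = Σ C(6,k) p^k (1−p)^(6−k) over k:
  k=0: C(6,0)·0.262^0·0.738^6 = 0.1615616
  k=1: C(6,1)·0.262^1·0.738^5 = 0.3441394
  k=2: C(6,2)·0.262^2·0.738^4 = 0.3054353
  k=3: C(6,3)·0.262^3·0.738^3 = 0.1445782
  k=4: C(6,4)·0.262^4·0.738^2 = 0.0384954
Total = 0.9942100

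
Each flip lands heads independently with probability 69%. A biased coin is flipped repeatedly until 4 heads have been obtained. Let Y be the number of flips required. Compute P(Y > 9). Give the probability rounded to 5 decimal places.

0.02976

Needing more than 9 flips ⇔ fewer than 4 successes in the first 9. With X ~ Binomial(9, 0.69), P(Y > 9) = P(X ≤ 3).
  k=0: C(9,0)·0.69^0·0.31^9 = 0.0000264
  k=1: C(9,1)·0.69^1·0.31^8 = 0.0005296
  k=2: C(9,2)·0.69^2·0.31^7 = 0.0047156
  k=3: C(9,3)·0.69^3·0.31^6 = 0.0244904
P(X ≤ 3) = 0.0297621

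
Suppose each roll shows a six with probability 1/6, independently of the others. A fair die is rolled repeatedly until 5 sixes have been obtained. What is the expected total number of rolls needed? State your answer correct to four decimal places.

Y = total rolls until the fifth success; negative binomial with r=5, p=0.166667.
E[Y] = r / p = 5 / 0.166667 = 30.000000

30.0000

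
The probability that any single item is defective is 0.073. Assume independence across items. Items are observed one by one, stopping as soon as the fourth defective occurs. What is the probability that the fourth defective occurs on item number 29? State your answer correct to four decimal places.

0.0140

Y = trial on which the fourth success occurs; negative binomial, r=4, p=0.073.
P(Y=29) = C(28,3) · p^4 · (1−p)^25
= 3276 · 2.8398e-05 · 0.15031 = 0.013984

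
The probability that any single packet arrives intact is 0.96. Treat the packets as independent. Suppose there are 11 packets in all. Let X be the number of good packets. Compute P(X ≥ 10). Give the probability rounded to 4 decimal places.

X ~ Binomial(11, 0.96); P(X ≥ 10) = Σ C(11,k) p^k (1−p)^(11−k) over k:
  k=10: C(11,10)·0.96^10·0.04^1 = 0.292526
  k=11: C(11,11)·0.96^11·0.04^0 = 0.638239
Total = 0.930766

0.9308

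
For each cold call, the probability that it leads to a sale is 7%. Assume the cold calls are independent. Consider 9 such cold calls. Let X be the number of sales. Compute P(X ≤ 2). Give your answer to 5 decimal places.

0.97909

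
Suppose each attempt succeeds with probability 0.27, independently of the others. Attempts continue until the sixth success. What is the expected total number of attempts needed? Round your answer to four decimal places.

22.2222

Y = total attempts until the sixth success; negative binomial with r=6, p=0.27.
E[Y] = r / p = 6 / 0.27 = 22.222222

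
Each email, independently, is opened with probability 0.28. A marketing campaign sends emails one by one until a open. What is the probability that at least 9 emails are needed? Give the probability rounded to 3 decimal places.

Y = number of emails to the first success; geometric, p = 0.28.
P(Y > 8) = P(first 8 all fail) = (1−p)^8 = 0.07222

0.072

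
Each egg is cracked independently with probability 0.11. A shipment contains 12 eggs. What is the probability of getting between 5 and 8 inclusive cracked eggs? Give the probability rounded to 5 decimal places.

X ~ Binomial(12, 0.11); P(5 ≤ X ≤ 8) = Σ C(12,k) p^k (1−p)^(12−k) over k:
  k=5: C(12,5)·0.11^5·0.89^7 = 0.0056418
  k=6: C(12,6)·0.11^6·0.89^6 = 0.0008135
  k=7: C(12,7)·0.11^7·0.89^5 = 0.0000862
  k=8: C(12,8)·0.11^8·0.89^4 = 0.0000067
Total = 0.0065482

0.00655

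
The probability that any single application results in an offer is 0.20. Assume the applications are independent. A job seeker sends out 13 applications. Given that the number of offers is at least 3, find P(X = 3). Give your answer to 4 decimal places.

X ~ Binomial(13, 0.20). Want P(X=3 | X≥3) = P(X=3) / P(X≥3).
P(X=3) = C(13,3)·0.20^3·0.80^10 = 0.245672
P(X≥3) = 1 − 0.054976 − 0.178671 − 0.268006 = 0.498348
Ratio = 0.245672 / 0.498348 = 0.492973

0.4930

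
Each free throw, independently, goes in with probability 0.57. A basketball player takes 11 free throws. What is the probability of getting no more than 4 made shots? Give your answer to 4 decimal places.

X ~ Binomial(11, 0.57); P(X ≤ 4) = Σ C(11,k) p^k (1−p)^(11−k) over k:
  k=0: C(11,0)·0.57^0·0.43^11 = 0.000093
  k=1: C(11,1)·0.57^1·0.43^10 = 0.001355
  k=2: C(11,2)·0.57^2·0.43^9 = 0.008981
  k=3: C(11,3)·0.57^3·0.43^8 = 0.035715
  k=4: C(11,4)·0.57^4·0.43^7 = 0.094687
Total = 0.140832

0.1408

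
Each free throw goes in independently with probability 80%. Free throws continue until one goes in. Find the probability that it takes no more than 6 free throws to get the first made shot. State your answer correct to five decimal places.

0.99994

Y = number of free throws to the first success; geometric, p = 0.80.
P(Y ≤ 6) = 1 − (1−p)^6 = 1 − 0.0000640 = 0.9999360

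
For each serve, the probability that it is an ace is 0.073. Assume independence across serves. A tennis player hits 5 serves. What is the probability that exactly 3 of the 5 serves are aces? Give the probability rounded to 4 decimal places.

X ~ Binomial(n=5, p=0.073).
P(X=3) = C(5,3) · p^3 · (1−p)^2
= 10 · 0.00038902 · 0.85933 = 0.003343

0.0033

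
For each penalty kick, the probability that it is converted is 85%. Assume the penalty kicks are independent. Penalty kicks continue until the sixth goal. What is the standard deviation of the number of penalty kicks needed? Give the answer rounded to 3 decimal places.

1.116

Y = total penalty kicks until the sixth success; negative binomial with r=6, p=0.85.
SD(Y) = √[r(1−p)/p²] = √(1.24567) = 1.11610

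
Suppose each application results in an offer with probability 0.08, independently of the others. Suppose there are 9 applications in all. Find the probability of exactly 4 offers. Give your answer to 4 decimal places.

0.0034

X ~ Binomial(n=9, p=0.08).
P(X=4) = C(9,4) · p^4 · (1−p)^5
= 126 · 4.096e-05 · 0.65908 = 0.003401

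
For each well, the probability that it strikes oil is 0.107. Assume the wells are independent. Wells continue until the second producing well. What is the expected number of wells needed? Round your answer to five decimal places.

18.69159

Y = total wells until the second success; negative binomial with r=2, p=0.107.
E[Y] = r / p = 2 / 0.107 = 18.6915888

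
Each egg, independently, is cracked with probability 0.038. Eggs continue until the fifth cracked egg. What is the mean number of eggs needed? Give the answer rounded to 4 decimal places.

131.5789

Y = total eggs until the fifth success; negative binomial with r=5, p=0.038.
E[Y] = r / p = 5 / 0.038 = 131.578947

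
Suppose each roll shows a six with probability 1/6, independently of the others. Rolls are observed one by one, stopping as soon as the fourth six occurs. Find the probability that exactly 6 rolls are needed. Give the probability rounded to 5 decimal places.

0.00536

Y = trial on which the fourth success occurs; negative binomial, r=4, p=0.166667.
P(Y=6) = C(5,3) · p^4 · (1−p)^2
= 10 · 0.0007716 · 0.69444 = 0.0053584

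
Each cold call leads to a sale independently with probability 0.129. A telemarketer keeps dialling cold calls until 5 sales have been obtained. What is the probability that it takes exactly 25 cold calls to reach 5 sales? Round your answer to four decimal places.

Y = trial on which the fifth success occurs; negative binomial, r=5, p=0.129.
P(Y=25) = C(24,4) · p^5 · (1−p)^20
= 10626 · 3.5723e-05 · 0.063149 = 0.023971

0.0240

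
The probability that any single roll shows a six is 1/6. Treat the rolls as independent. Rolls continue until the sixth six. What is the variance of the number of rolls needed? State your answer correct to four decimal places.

180.0000

Y = total rolls until the sixth success; negative binomial with r=6, p=0.166667.
Var(Y) = r(1−p)/p² = 6·0.833333 / 0.166667² = 180.000000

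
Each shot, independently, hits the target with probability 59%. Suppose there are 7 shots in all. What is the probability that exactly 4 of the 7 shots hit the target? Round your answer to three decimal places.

X ~ Binomial(n=7, p=0.59).
P(X=4) = C(7,4) · p^4 · (1−p)^3
= 35 · 0.12117 · 0.068921 = 0.29230

0.292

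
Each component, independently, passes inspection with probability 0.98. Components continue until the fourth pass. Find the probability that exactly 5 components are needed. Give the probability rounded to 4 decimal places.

Y = trial on which the fourth success occurs; negative binomial, r=4, p=0.98.
P(Y=5) = C(4,3) · p^4 · (1−p)^1
= 4 · 0.92237 · 0.02 = 0.073789

0.0738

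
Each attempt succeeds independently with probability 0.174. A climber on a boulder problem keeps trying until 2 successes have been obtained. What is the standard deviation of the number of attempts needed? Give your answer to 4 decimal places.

Y = total attempts until the second success; negative binomial with r=2, p=0.174.
SD(Y) = √[r(1−p)/p²] = √(54.564672) = 7.386790

7.3868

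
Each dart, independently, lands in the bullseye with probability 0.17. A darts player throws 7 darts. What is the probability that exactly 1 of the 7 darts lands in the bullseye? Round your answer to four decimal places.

X ~ Binomial(n=7, p=0.17).
P(X=1) = C(7,1) · p^1 · (1−p)^6
= 7 · 0.17 · 0.32694 = 0.389059

0.3891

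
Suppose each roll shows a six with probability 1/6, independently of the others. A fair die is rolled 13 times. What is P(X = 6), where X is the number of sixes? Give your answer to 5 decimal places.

0.01026

X ~ Binomial(n=13, p=0.166667).
P(X=6) = C(13,6) · p^6 · (1−p)^7
= 1716 · 2.1433e-05 · 0.27908 = 0.0102646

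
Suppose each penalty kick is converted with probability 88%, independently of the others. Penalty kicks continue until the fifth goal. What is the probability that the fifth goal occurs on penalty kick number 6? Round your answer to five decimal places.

Y = trial on which the fifth success occurs; negative binomial, r=5, p=0.88.
P(Y=6) = C(5,4) · p^5 · (1−p)^1
= 5 · 0.52773 · 0.12 = 0.3166392

0.31664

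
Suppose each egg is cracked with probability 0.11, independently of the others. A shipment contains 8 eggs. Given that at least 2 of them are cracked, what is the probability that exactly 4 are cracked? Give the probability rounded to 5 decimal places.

0.02962

X ~ Binomial(8, 0.11). Want P(X=4 | X≥2) = P(X=4) / P(X≥2).
P(X=4) = C(8,4)·0.11^4·0.89^4 = 0.0064303
P(X≥2) = 1 − 0.3936589 − 0.3892357 = 0.2171054
Ratio = 0.0064303 / 0.2171054 = 0.0296182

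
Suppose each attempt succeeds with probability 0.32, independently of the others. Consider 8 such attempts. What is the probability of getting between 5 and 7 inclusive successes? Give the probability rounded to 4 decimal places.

0.0749

X ~ Binomial(8, 0.32); P(5 ≤ X ≤ 7) = Σ C(8,k) p^k (1−p)^(8−k) over k:
  k=5: C(8,5)·0.32^5·0.68^3 = 0.059083
  k=6: C(8,6)·0.32^6·0.68^2 = 0.013902
  k=7: C(8,7)·0.32^7·0.68^1 = 0.001869
Total = 0.074854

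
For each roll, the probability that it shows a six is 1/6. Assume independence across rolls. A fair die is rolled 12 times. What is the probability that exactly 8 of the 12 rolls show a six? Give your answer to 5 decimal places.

X ~ Binomial(n=12, p=0.166667).
P(X=8) = C(12,8) · p^8 · (1−p)^4
= 495 · 5.9537e-07 · 0.48225 = 0.0001421

0.00014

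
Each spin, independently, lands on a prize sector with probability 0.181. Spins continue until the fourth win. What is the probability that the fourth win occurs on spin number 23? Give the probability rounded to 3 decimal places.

0.037

Y = trial on which the fourth success occurs; negative binomial, r=4, p=0.181.
P(Y=23) = C(22,3) · p^4 · (1−p)^19
= 1540 · 0.0010733 · 0.022511 = 0.03721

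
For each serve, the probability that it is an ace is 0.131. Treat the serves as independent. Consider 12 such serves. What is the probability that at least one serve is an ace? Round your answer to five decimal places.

P(at least one) = 1 − P(none) = 1 − (1 − 0.131)^12
= 1 − 0.1854545 = 0.8145455

0.81455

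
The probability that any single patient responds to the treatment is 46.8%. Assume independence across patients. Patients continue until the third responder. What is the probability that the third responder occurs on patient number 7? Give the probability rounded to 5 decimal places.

0.12316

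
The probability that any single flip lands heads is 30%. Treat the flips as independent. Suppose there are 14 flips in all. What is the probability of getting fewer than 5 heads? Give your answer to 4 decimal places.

X ~ Binomial(14, 0.30); P(X ≤ 4) = Σ C(14,k) p^k (1−p)^(14−k) over k:
  k=0: C(14,0)·0.30^0·0.70^14 = 0.006782
  k=1: C(14,1)·0.30^1·0.70^13 = 0.040693
  k=2: C(14,2)·0.30^2·0.70^12 = 0.113360
  k=3: C(14,3)·0.30^3·0.70^11 = 0.194332
  k=4: C(14,4)·0.30^4·0.70^10 = 0.229034
Total = 0.584201

0.5842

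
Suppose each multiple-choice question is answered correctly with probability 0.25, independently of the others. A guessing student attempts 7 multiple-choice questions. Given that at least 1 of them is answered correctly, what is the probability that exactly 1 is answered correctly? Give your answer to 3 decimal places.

X ~ Binomial(7, 0.25). Want P(X=1 | X≥1) = P(X=1) / P(X≥1).
P(X=1) = C(7,1)·0.25^1·0.75^6 = 0.31146
P(X≥1) = 1 − 0.13348 = 0.86652
Ratio = 0.31146 / 0.86652 = 0.35944

0.359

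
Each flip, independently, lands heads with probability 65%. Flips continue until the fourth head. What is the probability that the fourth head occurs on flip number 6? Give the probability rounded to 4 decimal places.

0.2187

Y = trial on which the fourth success occurs; negative binomial, r=4, p=0.65.
P(Y=6) = C(5,3) · p^4 · (1−p)^2
= 10 · 0.17851 · 0.1225 = 0.218670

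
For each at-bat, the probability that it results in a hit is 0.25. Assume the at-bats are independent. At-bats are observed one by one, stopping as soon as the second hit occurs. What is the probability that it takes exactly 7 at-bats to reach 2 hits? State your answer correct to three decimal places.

0.089

Y = trial on which the second success occurs; negative binomial, r=2, p=0.25.
P(Y=7) = C(6,1) · p^2 · (1−p)^5
= 6 · 0.0625 · 0.2373 = 0.08899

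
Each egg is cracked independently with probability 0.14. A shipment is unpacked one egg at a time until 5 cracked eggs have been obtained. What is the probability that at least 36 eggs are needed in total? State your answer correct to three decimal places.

Needing more than 35 eggs ⇔ fewer than 5 successes in the first 35. With X ~ Binomial(35, 0.14), P(Y > 35) = P(X ≤ 4).
  k=0: C(35,0)·0.14^0·0.86^35 = 0.00510
  k=1: C(35,1)·0.14^1·0.86^34 = 0.02905
  k=2: C(35,2)·0.14^2·0.86^33 = 0.08039
  k=3: C(35,3)·0.14^3·0.86^32 = 0.14396
  k=4: C(35,4)·0.14^4·0.86^31 = 0.18748
P(X ≤ 4) = 0.44599

0.446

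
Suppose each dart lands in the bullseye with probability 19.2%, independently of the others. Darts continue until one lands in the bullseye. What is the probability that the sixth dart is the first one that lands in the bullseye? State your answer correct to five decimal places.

0.06612

Geometric (trials to first success), p = 0.192.
P(Y = 6) = (1−p)^5 · p = 0.34439 · 0.192 = 0.0661238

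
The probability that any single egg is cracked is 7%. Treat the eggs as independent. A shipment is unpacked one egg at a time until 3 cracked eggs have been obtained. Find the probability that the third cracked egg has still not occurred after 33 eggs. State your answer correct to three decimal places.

Needing more than 33 eggs ⇔ fewer than 3 successes in the first 33. With X ~ Binomial(33, 0.07), P(Y > 33) = P(X ≤ 2).
  k=0: C(33,0)·0.07^0·0.93^33 = 0.09119
  k=1: C(33,1)·0.07^1·0.93^32 = 0.22650
  k=2: C(33,2)·0.07^2·0.93^31 = 0.27277
P(X ≤ 2) = 0.59046

0.590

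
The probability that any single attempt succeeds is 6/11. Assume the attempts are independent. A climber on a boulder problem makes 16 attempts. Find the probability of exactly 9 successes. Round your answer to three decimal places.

0.196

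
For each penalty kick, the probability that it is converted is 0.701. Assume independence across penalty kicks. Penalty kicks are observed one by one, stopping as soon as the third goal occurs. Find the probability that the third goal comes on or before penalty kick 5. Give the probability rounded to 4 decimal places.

Finishing within 5 penalty kicks ⇔ at least 3 successes in the first 5. With X ~ Binomial(5, 0.701), P(Y ≤ 5) = 1 − P(X ≤ 2).
  k=0: C(5,0)·0.701^0·0.299^5 = 0.002390
  k=1: C(5,1)·0.701^1·0.299^4 = 0.028014
  k=2: C(5,2)·0.701^2·0.299^3 = 0.131356
1 − 0.161760 = 0.838240

0.8382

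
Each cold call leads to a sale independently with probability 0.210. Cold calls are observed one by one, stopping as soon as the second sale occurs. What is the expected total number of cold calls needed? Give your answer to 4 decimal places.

9.5238

Y = total cold calls until the second success; negative binomial with r=2, p=0.21.
E[Y] = r / p = 2 / 0.21 = 9.523810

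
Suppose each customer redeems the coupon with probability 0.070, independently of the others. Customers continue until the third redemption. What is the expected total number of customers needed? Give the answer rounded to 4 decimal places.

42.8571

Y = total customers until the third success; negative binomial with r=3, p=0.07.
E[Y] = r / p = 3 / 0.07 = 42.857143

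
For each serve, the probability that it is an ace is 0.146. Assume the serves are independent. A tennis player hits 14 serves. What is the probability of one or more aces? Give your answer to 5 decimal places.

P(at least one) = 1 − P(none) = 1 − (1 − 0.146)^14
= 1 − 0.1097514 = 0.8902486

0.89025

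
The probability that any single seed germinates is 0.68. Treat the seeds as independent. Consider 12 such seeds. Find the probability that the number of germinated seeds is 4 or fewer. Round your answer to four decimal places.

0.0144

X ~ Binomial(12, 0.68); P(X ≤ 4) = Σ C(12,k) p^k (1−p)^(12−k) over k:
  k=0: C(12,0)·0.68^0·0.32^12 = 0.000001
  k=1: C(12,1)·0.68^1·0.32^11 = 0.000029
  k=2: C(12,2)·0.68^2·0.32^10 = 0.000344
  k=3: C(12,3)·0.68^3·0.32^9 = 0.002434
  k=4: C(12,4)·0.68^4·0.32^8 = 0.011637
Total = 0.014445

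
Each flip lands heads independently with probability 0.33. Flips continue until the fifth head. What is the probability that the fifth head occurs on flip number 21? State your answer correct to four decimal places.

Y = trial on which the fifth success occurs; negative binomial, r=5, p=0.33.
P(Y=21) = C(20,4) · p^5 · (1−p)^16
= 4845 · 0.0039135 · 0.0016489 = 0.031265

0.0313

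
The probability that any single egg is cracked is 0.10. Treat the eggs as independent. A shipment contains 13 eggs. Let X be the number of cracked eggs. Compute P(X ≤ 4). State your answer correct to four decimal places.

0.9935

X ~ Binomial(13, 0.10); P(X ≤ 4) = Σ C(13,k) p^k (1−p)^(13−k) over k:
  k=0: C(13,0)·0.10^0·0.90^13 = 0.254187
  k=1: C(13,1)·0.10^1·0.90^12 = 0.367158
  k=2: C(13,2)·0.10^2·0.90^11 = 0.244772
  k=3: C(13,3)·0.10^3·0.90^10 = 0.099722
  k=4: C(13,4)·0.10^4·0.90^9 = 0.027701
Total = 0.993540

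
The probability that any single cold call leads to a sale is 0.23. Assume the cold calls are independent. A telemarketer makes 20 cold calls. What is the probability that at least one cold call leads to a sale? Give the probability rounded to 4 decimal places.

P(at least one) = 1 − P(none) = 1 − (1 − 0.23)^20
= 1 − 0.005368 = 0.994632

0.9946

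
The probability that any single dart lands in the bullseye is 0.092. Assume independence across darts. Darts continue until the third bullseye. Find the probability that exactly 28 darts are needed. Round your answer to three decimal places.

0.024

Y = trial on which the third success occurs; negative binomial, r=3, p=0.092.
P(Y=28) = C(27,2) · p^3 · (1−p)^25
= 351 · 0.00077869 · 0.089567 = 0.02448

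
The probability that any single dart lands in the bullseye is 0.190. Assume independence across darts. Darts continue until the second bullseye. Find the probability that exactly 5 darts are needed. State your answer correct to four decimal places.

Y = trial on which the second success occurs; negative binomial, r=2, p=0.19.
P(Y=5) = C(4,1) · p^2 · (1−p)^3
= 4 · 0.0361 · 0.53144 = 0.076740

0.0767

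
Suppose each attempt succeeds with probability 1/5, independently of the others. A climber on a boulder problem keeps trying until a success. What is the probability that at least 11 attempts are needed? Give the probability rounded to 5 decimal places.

0.10737

Y = number of attempts to the first success; geometric, p = 0.20.
P(Y > 10) = P(first 10 all fail) = (1−p)^10 = 0.1073742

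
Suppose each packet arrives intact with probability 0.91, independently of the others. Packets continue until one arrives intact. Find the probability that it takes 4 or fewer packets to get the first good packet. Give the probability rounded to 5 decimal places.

0.99993

Y = number of packets to the first success; geometric, p = 0.91.
P(Y ≤ 4) = 1 − (1−p)^4 = 1 − 0.0000656 = 0.9999344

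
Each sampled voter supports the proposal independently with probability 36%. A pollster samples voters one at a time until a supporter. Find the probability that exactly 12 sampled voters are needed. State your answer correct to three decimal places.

0.003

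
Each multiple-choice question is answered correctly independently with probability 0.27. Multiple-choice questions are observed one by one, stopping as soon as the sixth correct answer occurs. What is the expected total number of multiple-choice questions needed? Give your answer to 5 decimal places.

22.22222

Y = total multiple-choice questions until the sixth success; negative binomial with r=6, p=0.27.
E[Y] = r / p = 6 / 0.27 = 22.2222222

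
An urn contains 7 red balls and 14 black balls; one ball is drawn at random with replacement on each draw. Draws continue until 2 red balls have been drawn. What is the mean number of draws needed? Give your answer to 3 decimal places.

Y = total draws until the second success; negative binomial with r=2, p=0.333333.
E[Y] = r / p = 2 / 0.333333 = 6.00000

6.000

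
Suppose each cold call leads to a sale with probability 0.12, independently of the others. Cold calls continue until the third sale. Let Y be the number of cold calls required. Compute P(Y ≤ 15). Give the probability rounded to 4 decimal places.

Finishing within 15 cold calls ⇔ at least 3 successes in the first 15. With X ~ Binomial(15, 0.12), P(Y ≤ 15) = 1 − P(X ≤ 2).
  k=0: C(15,0)·0.12^0·0.88^15 = 0.146974
  k=1: C(15,1)·0.12^1·0.88^14 = 0.300628
  k=2: C(15,2)·0.12^2·0.88^13 = 0.286963
1 − 0.734566 = 0.265434

0.2654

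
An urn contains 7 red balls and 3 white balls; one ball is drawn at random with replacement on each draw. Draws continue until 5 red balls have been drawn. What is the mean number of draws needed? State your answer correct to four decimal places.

Y = total draws until the fifth success; negative binomial with r=5, p=0.70.
E[Y] = r / p = 5 / 0.70 = 7.142857

7.1429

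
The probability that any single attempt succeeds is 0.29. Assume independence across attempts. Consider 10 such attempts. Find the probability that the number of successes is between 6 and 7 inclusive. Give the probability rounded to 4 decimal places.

X ~ Binomial(10, 0.29); P(6 ≤ X ≤ 7) = Σ C(10,k) p^k (1−p)^(10−k) over k:
  k=6: C(10,6)·0.29^6·0.71^4 = 0.031742
  k=7: C(10,7)·0.29^7·0.71^3 = 0.007409
Total = 0.039151

0.0392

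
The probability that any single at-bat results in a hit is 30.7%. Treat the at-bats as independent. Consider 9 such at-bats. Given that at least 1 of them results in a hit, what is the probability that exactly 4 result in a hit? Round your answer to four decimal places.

X ~ Binomial(9, 0.307). Want P(X=4 | X≥1) = P(X=4) / P(X≥1).
P(X=4) = C(9,4)·0.307^4·0.693^5 = 0.178892
P(X≥1) = 1 − 0.036864 = 0.963136
Ratio = 0.178892 / 0.963136 = 0.185739

0.1857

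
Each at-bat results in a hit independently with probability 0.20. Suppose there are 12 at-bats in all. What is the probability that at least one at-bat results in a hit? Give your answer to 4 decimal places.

0.9313

P(at least one) = 1 − P(none) = 1 − (1 − 0.20)^12
= 1 − 0.068719 = 0.931281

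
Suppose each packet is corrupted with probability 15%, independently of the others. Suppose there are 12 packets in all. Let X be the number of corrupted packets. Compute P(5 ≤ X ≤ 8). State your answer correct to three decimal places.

0.024

X ~ Binomial(12, 0.15); P(5 ≤ X ≤ 8) = Σ C(12,k) p^k (1−p)^(12−k) over k:
  k=5: C(12,5)·0.15^5·0.85^7 = 0.01928
  k=6: C(12,6)·0.15^6·0.85^6 = 0.00397
  k=7: C(12,7)·0.15^7·0.85^5 = 0.00060
  k=8: C(12,8)·0.15^8·0.85^4 = 0.00007
Total = 0.02392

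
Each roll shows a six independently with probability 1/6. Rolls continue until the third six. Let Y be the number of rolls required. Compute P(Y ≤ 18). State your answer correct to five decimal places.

Finishing within 18 rolls ⇔ at least 3 successes in the first 18. With X ~ Binomial(18, 0.166667), P(Y ≤ 18) = 1 − P(X ≤ 2).
  k=0: C(18,0)·0.166667^0·0.833333^18 = 0.0375610
  k=1: C(18,1)·0.166667^1·0.833333^17 = 0.1352197
  k=2: C(18,2)·0.166667^2·0.833333^16 = 0.2298735
1 − 0.4026543 = 0.5973457

0.59735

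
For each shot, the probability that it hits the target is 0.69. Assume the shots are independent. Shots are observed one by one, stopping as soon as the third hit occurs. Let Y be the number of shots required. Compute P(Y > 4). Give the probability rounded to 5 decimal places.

0.36598

Needing more than 4 shots ⇔ fewer than 3 successes in the first 4. With X ~ Binomial(4, 0.69), P(Y > 4) = P(X ≤ 2).
  k=0: C(4,0)·0.69^0·0.31^4 = 0.0092352
  k=1: C(4,1)·0.69^1·0.31^3 = 0.0822232
  k=2: C(4,2)·0.69^2·0.31^2 = 0.2745193
P(X ≤ 2) = 0.3659776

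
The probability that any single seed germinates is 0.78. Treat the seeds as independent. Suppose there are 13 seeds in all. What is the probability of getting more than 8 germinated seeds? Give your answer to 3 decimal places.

0.863

X ~ Binomial(13, 0.78); P(X ≥ 9) = Σ C(13,k) p^k (1−p)^(13−k) over k:
  k=9: C(13,9)·0.78^9·0.22^4 = 0.17900
  k=10: C(13,10)·0.78^10·0.22^3 = 0.25385
  k=11: C(13,11)·0.78^11·0.22^2 = 0.24546
  k=12: C(13,12)·0.78^12·0.22^1 = 0.14504
  k=13: C(13,13)·0.78^13·0.22^0 = 0.03956
Total = 0.86291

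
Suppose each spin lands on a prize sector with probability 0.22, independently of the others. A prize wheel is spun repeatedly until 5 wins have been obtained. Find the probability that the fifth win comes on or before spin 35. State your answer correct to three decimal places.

Finishing within 35 spins ⇔ at least 5 successes in the first 35. With X ~ Binomial(35, 0.22), P(Y ≤ 35) = 1 − P(X ≤ 4).
  k=0: C(35,0)·0.22^0·0.78^35 = 0.00017
  k=1: C(35,1)·0.22^1·0.78^34 = 0.00165
  k=2: C(35,2)·0.22^2·0.78^33 = 0.00792
  k=3: C(35,3)·0.22^3·0.78^32 = 0.02456
  k=4: C(35,4)·0.22^4·0.78^31 = 0.05541
1 − 0.08971 = 0.91029

0.910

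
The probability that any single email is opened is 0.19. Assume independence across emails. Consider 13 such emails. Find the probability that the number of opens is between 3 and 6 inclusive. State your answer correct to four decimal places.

0.4559

X ~ Binomial(13, 0.19); P(3 ≤ X ≤ 6) = Σ C(13,k) p^k (1−p)^(13−k) over k:
  k=3: C(13,3)·0.19^3·0.81^10 = 0.238494
  k=4: C(13,4)·0.19^4·0.81^9 = 0.139857
  k=5: C(13,5)·0.19^5·0.81^8 = 0.059051
  k=6: C(13,6)·0.19^6·0.81^7 = 0.018469
Total = 0.455871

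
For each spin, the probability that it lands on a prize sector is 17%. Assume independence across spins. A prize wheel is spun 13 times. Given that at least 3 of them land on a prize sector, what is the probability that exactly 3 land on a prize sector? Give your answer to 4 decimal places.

X ~ Binomial(13, 0.17). Want P(X=3 | X≥3) = P(X=3) / P(X≥3).
P(X=3) = C(13,3)·0.17^3·0.83^10 = 0.218019
P(X≥3) = 1 − 0.088719 − 0.236227 − 0.290303 = 0.384751
Ratio = 0.218019 / 0.384751 = 0.566648

0.5666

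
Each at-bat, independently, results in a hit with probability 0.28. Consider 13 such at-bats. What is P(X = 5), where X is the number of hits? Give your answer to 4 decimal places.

0.1600

X ~ Binomial(n=13, p=0.28).
P(X=5) = C(13,5) · p^5 · (1−p)^8
= 1287 · 0.001721 · 0.07222 = 0.159966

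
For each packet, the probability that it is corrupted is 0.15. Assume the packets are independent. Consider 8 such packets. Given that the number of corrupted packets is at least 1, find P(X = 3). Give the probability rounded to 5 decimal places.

X ~ Binomial(8, 0.15). Want P(X=3 | X≥1) = P(X=3) / P(X≥1).
P(X=3) = C(8,3)·0.15^3·0.85^5 = 0.0838603
P(X≥1) = 1 − 0.2724905 = 0.7275095
Ratio = 0.0838603 / 0.7275095 = 0.1152704

0.11527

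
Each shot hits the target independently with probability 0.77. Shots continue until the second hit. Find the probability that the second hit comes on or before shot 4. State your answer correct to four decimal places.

0.9597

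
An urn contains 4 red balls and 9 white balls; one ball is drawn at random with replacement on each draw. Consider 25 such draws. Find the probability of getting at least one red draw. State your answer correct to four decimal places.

0.9999

P(at least one) = 1 − P(none) = 1 − (1 − 0.307692)^25
= 1 − 0.000102 = 0.999898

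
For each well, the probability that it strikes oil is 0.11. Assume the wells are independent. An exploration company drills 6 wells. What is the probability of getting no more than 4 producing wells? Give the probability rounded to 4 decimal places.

X ~ Binomial(6, 0.11); P(X ≤ 4) = Σ C(6,k) p^k (1−p)^(6−k) over k:
  k=0: C(6,0)·0.11^0·0.89^6 = 0.496981
  k=1: C(6,1)·0.11^1·0.89^5 = 0.368548
  k=2: C(6,2)·0.11^2·0.89^4 = 0.113877
  k=3: C(6,3)·0.11^3·0.89^3 = 0.018766
  k=4: C(6,4)·0.11^4·0.89^2 = 0.001740
Total = 0.999912

0.9999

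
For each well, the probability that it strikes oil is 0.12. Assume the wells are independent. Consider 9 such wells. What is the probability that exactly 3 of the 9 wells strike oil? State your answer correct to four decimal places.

0.0674

X ~ Binomial(n=9, p=0.12).
P(X=3) = C(9,3) · p^3 · (1−p)^6
= 84 · 0.001728 · 0.4644 = 0.067409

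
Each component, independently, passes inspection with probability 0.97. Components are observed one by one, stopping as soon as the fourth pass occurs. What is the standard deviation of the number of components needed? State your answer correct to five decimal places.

0.35712

Y = total components until the fourth success; negative binomial with r=4, p=0.97.
SD(Y) = √[r(1−p)/p²] = √(0.1275375) = 0.3571239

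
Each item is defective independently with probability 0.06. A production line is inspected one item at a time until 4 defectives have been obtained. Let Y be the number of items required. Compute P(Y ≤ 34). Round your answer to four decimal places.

Finishing within 34 items ⇔ at least 4 successes in the first 34. With X ~ Binomial(34, 0.06), P(Y ≤ 34) = 1 − P(X ≤ 3).
  k=0: C(34,0)·0.06^0·0.94^34 = 0.121996
  k=1: C(34,1)·0.06^1·0.94^33 = 0.264758
  k=2: C(34,2)·0.06^2·0.94^32 = 0.278841
  k=3: C(34,3)·0.06^3·0.94^31 = 0.189849
1 − 0.855445 = 0.144555

0.1446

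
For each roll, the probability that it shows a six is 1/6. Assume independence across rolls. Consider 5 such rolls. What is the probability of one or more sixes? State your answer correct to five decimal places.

0.59812

P(at least one) = 1 − P(none) = 1 − (1 − 0.166667)^5
= 1 − 0.4018776 = 0.5981224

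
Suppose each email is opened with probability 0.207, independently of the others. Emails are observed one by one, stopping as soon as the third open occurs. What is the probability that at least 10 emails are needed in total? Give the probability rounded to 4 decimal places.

0.7195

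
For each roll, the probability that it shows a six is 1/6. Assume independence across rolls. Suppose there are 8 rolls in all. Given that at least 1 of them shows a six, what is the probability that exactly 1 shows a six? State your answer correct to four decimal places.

0.4849

X ~ Binomial(8, 0.166667). Want P(X=1 | X≥1) = P(X=1) / P(X≥1).
P(X=1) = C(8,1)·0.166667^1·0.833333^7 = 0.372109
P(X≥1) = 1 − 0.232568 = 0.767432
Ratio = 0.372109 / 0.767432 = 0.484875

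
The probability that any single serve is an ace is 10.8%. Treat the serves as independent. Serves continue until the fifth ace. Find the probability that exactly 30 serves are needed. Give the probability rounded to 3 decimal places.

0.020

Y = trial on which the fifth success occurs; negative binomial, r=5, p=0.108.
P(Y=30) = C(29,4) · p^5 · (1−p)^25
= 23751 · 1.4693e-05 · 0.057428 = 0.02004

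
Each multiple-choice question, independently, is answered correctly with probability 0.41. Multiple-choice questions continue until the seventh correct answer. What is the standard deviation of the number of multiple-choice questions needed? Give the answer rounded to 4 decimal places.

Y = total multiple-choice questions until the seventh success; negative binomial with r=7, p=0.41.
SD(Y) = √[r(1−p)/p²] = √(24.568709) = 4.956683

4.9567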